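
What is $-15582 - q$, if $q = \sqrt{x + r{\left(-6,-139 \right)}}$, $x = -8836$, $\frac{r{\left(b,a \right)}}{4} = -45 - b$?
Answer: $-15582 - 4 i \sqrt{562} \approx -15582.0 - 94.826 i$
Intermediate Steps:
$r{\left(b,a \right)} = -180 - 4 b$ ($r{\left(b,a \right)} = 4 \left(-45 - b\right) = -180 - 4 b$)
$q = 4 i \sqrt{562}$ ($q = \sqrt{-8836 - 156} = \sqrt{-8992} = 4 i \sqrt{562} \approx 94.826 i$)
$-15582 - q = -15582 - 4 i \sqrt{562}$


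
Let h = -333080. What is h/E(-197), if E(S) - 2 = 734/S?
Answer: 3280838/17 ≈ 1.9299e+5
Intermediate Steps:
E(S) = 2 + 734/S
h/E(-197) = -333080/(2 + 734/(-197)) = -333080/(2 + 734*(-1/197)) = -333080/(2 - 734/197) = -333080/(-340/197) = -333080*(-197/340) = 3280838/17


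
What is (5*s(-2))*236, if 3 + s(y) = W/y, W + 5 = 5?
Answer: -3540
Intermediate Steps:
W = 0 (W = -5 + 5 = 0)
s(y) = -3 (s(y) = -3 + 0/y = -3 + 0 = -3)
(5*s(-2))*236 = (5*(-3))*236 = -15*236 = -3540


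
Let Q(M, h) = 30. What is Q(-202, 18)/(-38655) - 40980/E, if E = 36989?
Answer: -105679438/95320653 ≈ -1.1087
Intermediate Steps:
Q(-202, 18)/(-38655) - 40980/E = 30/(-38655) - 40980/36989 = 30*(-1/38655) - 40980*1/36989 = -2/2577 - 40980/36989 = -105679438/95320653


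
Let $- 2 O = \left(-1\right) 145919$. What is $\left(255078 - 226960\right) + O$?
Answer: $\frac{202155}{2} \approx 1.0108 \cdot 10^{5}$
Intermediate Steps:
$O = \frac{145919}{2}$ ($O = - \frac{\left(-1\right) 145919}{2} = \left(- \frac{1}{2}\right) \left(-145919\right) = \frac{145919}{2} \approx 72960.0$)
$\left(255078 - 226960\right) + O = \left(255078 - 226960\right) + \frac{145919}{2} = 28118 + \frac{145919}{2} = \frac{202155}{2}$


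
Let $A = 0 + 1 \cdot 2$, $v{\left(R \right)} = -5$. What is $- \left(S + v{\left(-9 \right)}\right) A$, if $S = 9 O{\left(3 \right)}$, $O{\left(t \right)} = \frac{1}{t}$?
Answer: $4$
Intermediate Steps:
$S = 3$ ($S = \frac{9}{3} = 9 \cdot \frac{1}{3} = 3$)
$A = 2$ ($A = 0 + 2 = 2$)
$- \left(S + v{\left(-9 \right)}\right) A = - \left(3 - 5\right) 2 = - \left(-2\right) 2 = \left(-1\right) \left(-4\right) = 4$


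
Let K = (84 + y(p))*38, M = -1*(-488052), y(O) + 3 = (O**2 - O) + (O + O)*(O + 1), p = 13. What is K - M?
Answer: -465214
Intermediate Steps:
y(O) = -3 + O**2 - O + 2*O*(1 + O) (y(O) = -3 + ((O**2 - O) + (O + O)*(O + 1)) = -3 + ((O**2 - O) + (2*O)*(1 + O)) = -3 + ((O**2 - O) + 2*O*(1 + O)) = -3 + (O**2 - O + 2*O*(1 + O)) = -3 + O**2 - O + 2*O*(1 + O))
M = 488052
K = 22838 (K = (84 + (-3 + 13 + 3*13**2))*38 = (84 + (-3 + 13 + 3*169))*38 = (84 + (-3 + 13 + 507))*38 = (84 + 517)*38 = 601*38 = 22838)
K - M = 22838 - 1*488052 = 22838 - 488052 = -465214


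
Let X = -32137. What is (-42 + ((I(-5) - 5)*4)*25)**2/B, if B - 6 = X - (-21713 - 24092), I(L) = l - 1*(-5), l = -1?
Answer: 10082/6837 ≈ 1.4746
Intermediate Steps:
I(L) = 4 (I(L) = -1 - 1*(-5) = -1 + 5 = 4)
B = 13674 (B = 6 + (-32137 - (-21713 - 24092)) = 6 + (-32137 - 1*(-45805)) = 6 + (-32137 + 45805) = 6 + 13668 = 13674)
(-42 + ((I(-5) - 5)*4)*25)**2/B = (-42 + ((4 - 5)*4)*25)**2/13674 = (-42 - 1*4*25)**2*(1/13674) = (-42 - 4*25)**2*(1/13674) = (-42 - 100)**2*(1/13674) = (-142)**2*(1/13674) = 20164*(1/13674) = 10082/6837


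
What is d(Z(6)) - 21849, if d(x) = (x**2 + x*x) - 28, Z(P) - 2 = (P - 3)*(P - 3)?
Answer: -21635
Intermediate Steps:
Z(P) = 2 + (-3 + P)**2 (Z(P) = 2 + (P - 3)*(P - 3) = 2 + (-3 + P)*(-3 + P) = 2 + (-3 + P)**2)
d(x) = -28 + 2*x**2 (d(x) = (x**2 + x**2) - 28 = 2*x**2 - 28 = -28 + 2*x**2)
d(Z(6)) - 21849 = (-28 + 2*(2 + (-3 + 6)**2)**2) - 21849 = (-28 + 2*(2 + 3**2)**2) - 21849 = (-28 + 2*(2 + 9)**2) - 21849 = (-28 + 2*11**2) - 21849 = (-28 + 2*121) - 21849 = (-28 + 242) - 21849 = 214 - 21849 = -21635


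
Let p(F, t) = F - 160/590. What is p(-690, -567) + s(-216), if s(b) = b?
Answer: -53470/59 ≈ -906.27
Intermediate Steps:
p(F, t) = -16/59 + F (p(F, t) = F - 160*1/590 = F - 16/59 = -16/59 + F)
p(-690, -567) + s(-216) = (-16/59 - 690) - 216 = -40726/59 - 216 = -53470/59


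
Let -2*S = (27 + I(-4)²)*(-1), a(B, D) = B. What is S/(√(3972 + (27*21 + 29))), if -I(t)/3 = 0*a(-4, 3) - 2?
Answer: 63*√1142/4568 ≈ 0.46607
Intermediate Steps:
I(t) = 6 (I(t) = -3*(0*(-4) - 2) = -3*(0 - 2) = -3*(-2) = 6)
S = 63/2 (S = -(27 + 6²)*(-1)/2 = -(27 + 36)*(-1)/2 = -63*(-1)/2 = -½*(-63) = 63/2 ≈ 31.500)
S/(√(3972 + (27*21 + 29))) = 63/(2*(√(3972 + (27*21 + 29)))) = 63/(2*(√(3972 + (567 + 29)))) = 63/(2*(√(3972 + 596))) = 63/(2*(√4568)) = 63/(2*((2*√1142))) = 63*(√1142/2284)/2 = 63*√1142/4568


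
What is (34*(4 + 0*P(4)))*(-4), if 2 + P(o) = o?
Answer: -544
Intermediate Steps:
P(o) = -2 + o
(34*(4 + 0*P(4)))*(-4) = (34*(4 + 0*(-2 + 4)))*(-4) = (34*(4 + 0*2))*(-4) = (34*(4 + 0))*(-4) = (34*4)*(-4) = 136*(-4) = -544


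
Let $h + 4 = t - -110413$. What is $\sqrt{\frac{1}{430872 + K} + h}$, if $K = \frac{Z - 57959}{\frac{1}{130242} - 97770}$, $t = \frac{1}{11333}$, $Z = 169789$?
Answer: $\frac{\sqrt{106719024291852759180247489163428777417259061}}{31089854144625601542} \approx 332.28$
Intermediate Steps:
$t = \frac{1}{11333} \approx 8.8238 \cdot 10^{-5}$
$h = \frac{1251265198}{11333}$ ($h = -4 + \left(\frac{1}{11333} - -110413\right) = -4 + \left(\frac{1}{11333} + 110413\right) = -4 + \frac{1251310530}{11333} = \frac{1251265198}{11333} \approx 1.1041 \cdot 10^{5}$)
$K = - \frac{14564962860}{12733760339}$ ($K = \frac{169789 - 57959}{\frac{1}{130242} - 97770} = \frac{111830}{\frac{1}{130242} - 97770} = \frac{111830}{- \frac{12733760339}{130242}} = 111830 \left(- \frac{130242}{12733760339}\right) = - \frac{14564962860}{12733760339} \approx -1.1438$)
$\sqrt{\frac{1}{430872 + K} + h} = \sqrt{\frac{1}{430872 - \frac{14564962860}{12733760339}} + \frac{1251265198}{11333}} = \sqrt{\frac{1}{\frac{5486606219822748}{12733760339}} + \frac{1251265198}{11333}} = \sqrt{\frac{12733760339}{5486606219822748} + \frac{1251265198}{11333}} = \sqrt{\frac{6865199418138854007045991}{62179708289251203084}} = \frac{\sqrt{106719024291852759180247489163428777417259061}}{31089854144625601542}$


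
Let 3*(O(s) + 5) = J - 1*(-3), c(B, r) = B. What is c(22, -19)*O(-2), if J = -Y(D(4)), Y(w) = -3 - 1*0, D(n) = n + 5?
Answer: -66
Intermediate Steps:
D(n) = 5 + n
Y(w) = -3 (Y(w) = -3 + 0 = -3)
J = 3 (J = -1*(-3) = 3)
O(s) = -3 (O(s) = -5 + (3 - 1*(-3))/3 = -5 + (3 + 3)/3 = -5 + (1/3)*6 = -5 + 2 = -3)
c(22, -19)*O(-2) = 22*(-3) = -66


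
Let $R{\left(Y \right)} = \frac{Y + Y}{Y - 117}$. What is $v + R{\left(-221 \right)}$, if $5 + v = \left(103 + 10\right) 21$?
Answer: $\frac{30801}{13} \approx 2369.3$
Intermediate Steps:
$R{\left(Y \right)} = \frac{2 Y}{-117 + Y}$
$v = 2368$ ($v = -5 + \left(103 + 10\right) 21 = -5 + 113 \cdot 21 = -5 + 2373 = 2368$)
$v + R{\left(-221 \right)} = 2368 + 2 \left(-221\right) \frac{1}{-117 - 221} = 2368 + 2 \left(-221\right) \frac{1}{-338} = 2368 + 2 \left(-221\right) \left(- \frac{1}{338}\right) = 2368 + \frac{17}{13} = \frac{30801}{13}$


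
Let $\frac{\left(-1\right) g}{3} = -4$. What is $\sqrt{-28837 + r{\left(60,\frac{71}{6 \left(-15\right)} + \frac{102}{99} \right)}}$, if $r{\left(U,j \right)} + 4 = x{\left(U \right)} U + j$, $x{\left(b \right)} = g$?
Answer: $\frac{i \sqrt{3062350610}}{330} \approx 167.69 i$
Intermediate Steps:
$g = 12$ ($g = \left(-3\right) \left(-4\right) = 12$)
$x{\left(b \right)} = 12$
$r{\left(U,j \right)} = -4 + j + 12 U$ ($r{\left(U,j \right)} = -4 + \left(12 U + j\right) = -4 + \left(j + 12 U\right) = -4 + j + 12 U$)
$\sqrt{-28837 + r{\left(60,\frac{71}{6 \left(-15\right)} + \frac{102}{99} \right)}} = \sqrt{-28837 + \left(-4 + \left(\frac{71}{6 \left(-15\right)} + \frac{102}{99}\right) + 12 \cdot 60\right)} = \sqrt{-28837 + \left(-4 + \left(\frac{71}{-90} + 102 \cdot \frac{1}{99}\right) + 720\right)} = \sqrt{-28837 + \left(-4 + \left(71 \left(- \frac{1}{90}\right) + \frac{34}{33}\right) + 720\right)} = \sqrt{-28837 + \left(-4 + \left(- \frac{71}{90} + \frac{34}{33}\right) + 720\right)} = \sqrt{-28837 + \left(-4 + \frac{239}{990} + 720\right)} = \sqrt{-28837 + \frac{709079}{990}} = \sqrt{- \frac{27839551}{990}} = \frac{i \sqrt{3062350610}}{330}$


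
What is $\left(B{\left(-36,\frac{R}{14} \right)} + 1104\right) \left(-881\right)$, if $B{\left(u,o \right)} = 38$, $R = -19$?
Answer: $-1006102$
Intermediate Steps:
$\left(B{\left(-36,\frac{R}{14} \right)} + 1104\right) \left(-881\right) = \left(38 + 1104\right) \left(-881\right) = 1142 \left(-881\right) = -1006102$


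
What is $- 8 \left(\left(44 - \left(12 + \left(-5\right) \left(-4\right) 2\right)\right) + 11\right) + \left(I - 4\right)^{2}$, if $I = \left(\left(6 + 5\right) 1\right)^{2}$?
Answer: $13665$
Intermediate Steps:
$I = 121$ ($I = \left(11 \cdot 1\right)^{2} = 11^{2} = 121$)
$- 8 \left(\left(44 - \left(12 + \left(-5\right) \left(-4\right) 2\right)\right) + 11\right) + \left(I - 4\right)^{2} = - 8 \left(\left(44 - \left(12 + \left(-5\right) \left(-4\right) 2\right)\right) + 11\right) + \left(121 - 4\right)^{2} = - 8 \left(\left(44 - \left(12 + 20 \cdot 2\right)\right) + 11\right) + 117^{2} = - 8 \left(\left(44 - 52\right) + 11\right) + 13689 = - 8 \left(-8 + 11\right) + 13689 = \left(-8\right) 3 + 13689 = -24 + 13689 = 13665$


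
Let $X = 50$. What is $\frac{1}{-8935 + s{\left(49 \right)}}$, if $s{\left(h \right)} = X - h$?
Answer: $- \frac{1}{8934} \approx -0.00011193$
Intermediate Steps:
$s{\left(h \right)} = 50 - h$
$\frac{1}{-8935 + s{\left(49 \right)}} = \frac{1}{-8935 + \left(50 - 49\right)} = \frac{1}{-8935 + 1} = \frac{1}{-8934} = - \frac{1}{8934}$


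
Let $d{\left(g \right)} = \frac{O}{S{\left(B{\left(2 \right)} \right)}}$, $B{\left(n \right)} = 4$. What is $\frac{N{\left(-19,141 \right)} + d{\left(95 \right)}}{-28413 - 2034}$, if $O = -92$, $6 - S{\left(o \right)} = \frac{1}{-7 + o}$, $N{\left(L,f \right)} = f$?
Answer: $- \frac{267}{64277} \approx -0.0041539$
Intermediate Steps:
$S{\left(o \right)} = 6 - \frac{1}{-7 + o}$
$d{\left(g \right)} = - \frac{276}{19}$ ($d{\left(g \right)} = - \frac{92}{\frac{1}{-7 + 4} \left(-43 + 6 \cdot 4\right)} = - \frac{92}{\frac{1}{-3} \left(-43 + 24\right)} = - \frac{92}{\left(- \frac{1}{3}\right) \left(-19\right)} = - \frac{92}{\frac{19}{3}} = \left(-92\right) \frac{3}{19} = - \frac{276}{19}$)
$\frac{N{\left(-19,141 \right)} + d{\left(95 \right)}}{-28413 - 2034} = \frac{141 - \frac{276}{19}}{-28413 - 2034} = \frac{2403}{19 \left(-30447\right)} = \frac{2403}{19} \left(- \frac{1}{30447}\right) = - \frac{267}{64277}$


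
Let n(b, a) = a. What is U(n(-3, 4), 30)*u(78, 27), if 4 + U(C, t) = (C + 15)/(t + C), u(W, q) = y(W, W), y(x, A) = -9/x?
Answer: 27/68 ≈ 0.39706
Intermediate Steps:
u(W, q) = -9/W
U(C, t) = -4 + (15 + C)/(C + t) (U(C, t) = -4 + (C + 15)/(t + C) = -4 + (15 + C)/(C + t))
U(n(-3, 4), 30)*u(78, 27) = ((15 - 4*30 - 3*4)/(4 + 30))*(-9/78) = ((15 - 120 - 12)/34)*(-9*1/78) = ((1/34)*(-117))*(-3/26) = -117/34*(-3/26) = 27/68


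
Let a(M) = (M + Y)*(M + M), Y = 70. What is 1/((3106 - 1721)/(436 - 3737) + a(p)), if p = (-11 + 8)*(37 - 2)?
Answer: 3301/24260965 ≈ 0.00013606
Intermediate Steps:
p = -105 (p = -3*35 = -105)
a(M) = 2*M*(70 + M) (a(M) = (M + 70)*(M + M) = (70 + M)*(2*M) = 2*M*(70 + M))
1/((3106 - 1721)/(436 - 3737) + a(p)) = 1/((3106 - 1721)/(436 - 3737) + 2*(-105)*(70 - 105)) = 1/(1385/(-3301) + 2*(-105)*(-35)) = 1/(1385*(-1/3301) + 7350) = 1/(-1385/3301 + 7350) = 1/(24260965/3301) = 3301/24260965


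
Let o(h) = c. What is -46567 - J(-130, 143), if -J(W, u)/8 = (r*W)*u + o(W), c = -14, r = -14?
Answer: 2035401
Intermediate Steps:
o(h) = -14
J(W, u) = 112 + 112*W*u (J(W, u) = -8*((-14*W)*u - 14) = -8*(-14*W*u - 14) = -8*(-14 - 14*W*u) = 112 + 112*W*u)
-46567 - J(-130, 143) = -46567 - (112 + 112*(-130)*143) = -46567 - (112 - 2082080) = -46567 - 1*(-2081968) = -46567 + 2081968 = 2035401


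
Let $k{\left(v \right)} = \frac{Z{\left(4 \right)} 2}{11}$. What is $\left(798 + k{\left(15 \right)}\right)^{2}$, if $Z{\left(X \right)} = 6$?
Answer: $\frac{77264100}{121} \approx 6.3855 \cdot 10^{5}$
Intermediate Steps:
$k{\left(v \right)} = \frac{12}{11}$ ($k{\left(v \right)} = \frac{6 \cdot 2}{11} = 12 \cdot \frac{1}{11} = \frac{12}{11}$)
$\left(798 + k{\left(15 \right)}\right)^{2} = \left(798 + \frac{12}{11}\right)^{2} = \left(\frac{8790}{11}\right)^{2} = \frac{77264100}{121}$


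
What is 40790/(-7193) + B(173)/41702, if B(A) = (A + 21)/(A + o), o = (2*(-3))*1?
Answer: -142034854709/25046867581 ≈ -5.6708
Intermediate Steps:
o = -6 (o = -6*1 = -6)
B(A) = (21 + A)/(-6 + A) (B(A) = (A + 21)/(A - 6) = (21 + A)/(-6 + A))
40790/(-7193) + B(173)/41702 = 40790/(-7193) + ((21 + 173)/(-6 + 173))/41702 = 40790*(-1/7193) + (194/167)*(1/41702) = -40790/7193 + ((1/167)*194)*(1/41702) = -40790/7193 + (194/167)*(1/41702) = -40790/7193 + 97/3482117 = -142034854709/25046867581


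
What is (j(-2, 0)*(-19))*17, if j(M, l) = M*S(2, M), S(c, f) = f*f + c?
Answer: 3876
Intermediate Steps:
S(c, f) = c + f² (S(c, f) = f² + c = c + f²)
j(M, l) = M*(2 + M²)
(j(-2, 0)*(-19))*17 = (-2*(2 + (-2)²)*(-19))*17 = (-2*(2 + 4)*(-19))*17 = (-2*6*(-19))*17 = -12*(-19)*17 = 228*17 = 3876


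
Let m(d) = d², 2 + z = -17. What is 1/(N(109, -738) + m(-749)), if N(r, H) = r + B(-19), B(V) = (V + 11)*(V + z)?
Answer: 1/561414 ≈ 1.7812e-6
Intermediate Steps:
z = -19 (z = -2 - 17 = -19)
B(V) = (-19 + V)*(11 + V) (B(V) = (V + 11)*(V - 19) = (11 + V)*(-19 + V) = (-19 + V)*(11 + V))
N(r, H) = 304 + r (N(r, H) = r + (-209 + (-19)² - 8*(-19)) = r + (-209 + 361 + 152) = r + 304 = 304 + r)
1/(N(109, -738) + m(-749)) = 1/((304 + 109) + (-749)²) = 1/(413 + 561001) = 1/561414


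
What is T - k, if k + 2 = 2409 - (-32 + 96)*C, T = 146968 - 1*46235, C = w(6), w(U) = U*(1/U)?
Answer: 98390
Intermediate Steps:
w(U) = 1 (w(U) = U/U = 1)
C = 1
T = 100733 (T = 146968 - 46235 = 100733)
k = 2343 (k = -2 + (2409 - (-32 + 96)) = -2 + (2409 - 64) = -2 + 2345 = 2343)
T - k = 100733 - 1*2343 = 100733 - 2343 = 98390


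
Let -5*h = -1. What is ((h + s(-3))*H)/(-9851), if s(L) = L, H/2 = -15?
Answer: -84/9851 ≈ -0.0085271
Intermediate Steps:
H = -30 (H = 2*(-15) = -30)
h = ⅕ (h = -⅕*(-1) = ⅕ ≈ 0.20000)
((h + s(-3))*H)/(-9851) = ((⅕ - 3)*(-30))/(-9851) = -14/5*(-30)*(-1/9851) = 84*(-1/9851) = -84/9851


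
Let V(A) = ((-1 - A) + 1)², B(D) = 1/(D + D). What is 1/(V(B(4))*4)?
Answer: 16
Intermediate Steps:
B(D) = 1/(2*D)
V(A) = A² (V(A) = (-A)² = A²)
1/(V(B(4))*4) = 1/(((½)/4)²*4) = 1/(((½)*(¼))²*4) = 1/((⅛)²*4) = 1/((1/64)*4) = 1/(1/16) = 16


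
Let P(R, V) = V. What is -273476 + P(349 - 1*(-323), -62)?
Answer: -273538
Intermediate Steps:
-273476 + P(349 - 1*(-323), -62) = -273476 - 62 = -273538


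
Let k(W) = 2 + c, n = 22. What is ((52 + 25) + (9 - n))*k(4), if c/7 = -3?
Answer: -1216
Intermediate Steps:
c = -21 (c = 7*(-3) = -21)
k(W) = -19 (k(W) = 2 - 21 = -19)
((52 + 25) + (9 - n))*k(4) = ((52 + 25) + (9 - 1*22))*(-19) = (77 + (9 - 22))*(-19) = (77 - 13)*(-19) = 64*(-19) = -1216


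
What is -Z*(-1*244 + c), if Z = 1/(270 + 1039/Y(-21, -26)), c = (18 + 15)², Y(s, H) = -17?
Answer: -14365/3551 ≈ -4.0453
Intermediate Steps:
c = 1089 (c = 33² = 1089)
Z = 17/3551 (Z = 1/(270 + 1039/(-17)) = 1/(270 + 1039*(-1/17)) = 1/(270 - 1039/17) = 1/(3551/17) = 17/3551 ≈ 0.0047874)
-Z*(-1*244 + c) = -17*(-1*244 + 1089)/3551 = -17*(-244 + 1089)/3551 = -17*845/3551 = -1*14365/3551 = -14365/3551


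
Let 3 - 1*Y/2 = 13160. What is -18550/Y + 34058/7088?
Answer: 256921153/46628408 ≈ 5.5100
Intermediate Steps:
Y = -26314 (Y = 6 - 2*13160 = 6 - 26320 = -26314)
-18550/Y + 34058/7088 = -18550/(-26314) + 34058/7088 = -18550*(-1/26314) + 34058*(1/7088) = 9275/13157 + 17029/3544 = 256921153/46628408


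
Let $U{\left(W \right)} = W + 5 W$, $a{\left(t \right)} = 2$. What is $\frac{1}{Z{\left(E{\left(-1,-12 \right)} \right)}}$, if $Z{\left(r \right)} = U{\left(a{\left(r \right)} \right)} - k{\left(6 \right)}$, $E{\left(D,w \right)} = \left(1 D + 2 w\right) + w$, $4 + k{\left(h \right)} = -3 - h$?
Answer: $\frac{1}{25} \approx 0.04$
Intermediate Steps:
$k{\left(h \right)} = -7 - h$ ($k{\left(h \right)} = -4 - \left(3 + h\right) = -7 - h$)
$U{\left(W \right)} = 6 W$
$E{\left(D,w \right)} = D + 3 w$ ($E{\left(D,w \right)} = \left(D + 2 w\right) + w = D + 3 w$)
$Z{\left(r \right)} = 25$ ($Z{\left(r \right)} = 6 \cdot 2 - \left(-7 - 6\right) = 12 - \left(-7 - 6\right) = 12 - -13 = 12 + 13 = 25$)
$\frac{1}{Z{\left(E{\left(-1,-12 \right)} \right)}} = \frac{1}{25}$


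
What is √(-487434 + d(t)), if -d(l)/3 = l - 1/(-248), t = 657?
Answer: 3*I*√836121274/124 ≈ 699.58*I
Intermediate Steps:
d(l) = -3/248 - 3*l (d(l) = -3*(l - 1/(-248)) = -3*(l - 1*(-1/248)) = -3*(l + 1/248) = -3*(1/248 + l) = -3/248 - 3*l)
√(-487434 + d(t)) = √(-487434 + (-3/248 - 3*657)) = √(-487434 + (-3/248 - 1971)) = √(-487434 - 488811/248) = √(-121372443/248) = 3*I*√836121274/124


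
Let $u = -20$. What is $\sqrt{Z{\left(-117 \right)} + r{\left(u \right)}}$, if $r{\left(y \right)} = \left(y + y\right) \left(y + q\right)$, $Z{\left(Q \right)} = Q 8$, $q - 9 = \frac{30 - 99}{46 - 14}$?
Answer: $\frac{i \sqrt{1639}}{2} \approx 20.242 i$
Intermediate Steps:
$q = \frac{219}{32}$ ($q = 9 + \frac{30 - 99}{46 - 14} = 9 - \frac{69}{32} = \frac{219}{32} \approx 6.8438$)
$Z{\left(Q \right)} = 8 Q$
$r{\left(y \right)} = 2 y \left(\frac{219}{32} + y\right)$ ($r{\left(y \right)} = \left(y + y\right) \left(y + \frac{219}{32}\right) = 2 y \left(\frac{219}{32} + y\right)$)
$\sqrt{Z{\left(-117 \right)} + r{\left(u \right)}} = \sqrt{8 \left(-117\right) + \frac{1}{16} \left(-20\right) \left(219 + 32 \left(-20\right)\right)} = \sqrt{-936 + \frac{1}{16} \left(-20\right) \left(219 - 640\right)} = \sqrt{-936 + \frac{1}{16} \left(-20\right) \left(-421\right)} = \sqrt{-936 + \frac{2105}{4}} = \sqrt{- \frac{1639}{4}} = \frac{i \sqrt{1639}}{2}$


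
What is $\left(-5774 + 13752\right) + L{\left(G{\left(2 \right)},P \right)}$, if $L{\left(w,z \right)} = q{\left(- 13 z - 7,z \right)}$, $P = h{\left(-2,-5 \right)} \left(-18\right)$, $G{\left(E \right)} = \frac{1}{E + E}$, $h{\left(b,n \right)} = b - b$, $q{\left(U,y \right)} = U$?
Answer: $7971$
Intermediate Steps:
$h{\left(b,n \right)} = 0$
$G{\left(E \right)} = \frac{1}{2 E}$
$P = 0$ ($P = 0 \left(-18\right) = 0$)
$L{\left(w,z \right)} = -7 - 13 z$ ($L{\left(w,z \right)} = - 13 z - 7 = -7 - 13 z$)
$\left(-5774 + 13752\right) + L{\left(G{\left(2 \right)},P \right)} = \left(-5774 + 13752\right) - 7 = 7978 + \left(-7 + 0\right) = 7978 - 7 = 7971$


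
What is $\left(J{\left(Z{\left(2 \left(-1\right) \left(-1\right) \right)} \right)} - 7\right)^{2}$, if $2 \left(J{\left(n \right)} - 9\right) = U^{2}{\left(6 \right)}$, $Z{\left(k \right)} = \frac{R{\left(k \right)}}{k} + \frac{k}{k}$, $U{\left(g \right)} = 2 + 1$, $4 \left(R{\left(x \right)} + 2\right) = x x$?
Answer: $\frac{169}{4} \approx 42.25$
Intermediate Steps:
$R{\left(x \right)} = -2 + \frac{x^{2}}{4}$ ($R{\left(x \right)} = -2 + \frac{x x}{4} = -2 + \frac{x^{2}}{4}$)
$U{\left(g \right)} = 3$
$Z{\left(k \right)} = 1 + \frac{-2 + \frac{k^{2}}{4}}{k}$ ($Z{\left(k \right)} = \frac{-2 + \frac{k^{2}}{4}}{k} + \frac{k}{k} = \frac{-2 + \frac{k^{2}}{4}}{k} + 1 = 1 + \frac{-2 + \frac{k^{2}}{4}}{k}$)
$J{\left(n \right)} = \frac{27}{2}$ ($J{\left(n \right)} = 9 + \frac{3^{2}}{2} = 9 + \frac{1}{2} \cdot 9 = 9 + \frac{9}{2} = \frac{27}{2}$)
$\left(J{\left(Z{\left(2 \left(-1\right) \left(-1\right) \right)} \right)} - 7\right)^{2} = \left(\frac{27}{2} - 7\right)^{2} = \left(\frac{13}{2}\right)^{2} = \frac{169}{4}$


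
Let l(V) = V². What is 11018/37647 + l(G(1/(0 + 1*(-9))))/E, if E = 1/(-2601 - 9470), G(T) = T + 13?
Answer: -679433614646/338823 ≈ -2.0053e+6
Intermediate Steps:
G(T) = 13 + T
E = -1/12071 (E = 1/(-12071) = -1/12071 ≈ -8.2843e-5)
11018/37647 + l(G(1/(0 + 1*(-9))))/E = 11018/37647 + (13 + 1/(0 + 1*(-9)))²/(-1/12071) = 11018*(1/37647) + (13 + 1/(0 - 9))²*(-12071) = 11018/37647 + (13 + 1/(-9))²*(-12071) = 11018/37647 + (13 - ⅑)²*(-12071) = 11018/37647 + (116/9)²*(-12071) = 11018/37647 + (13456/81)*(-12071) = 11018/37647 - 162427376/81 = -679433614646/338823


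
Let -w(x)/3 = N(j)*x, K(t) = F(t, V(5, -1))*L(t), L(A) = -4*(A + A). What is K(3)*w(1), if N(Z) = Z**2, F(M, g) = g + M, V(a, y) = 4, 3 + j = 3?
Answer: 0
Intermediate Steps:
j = 0 (j = -3 + 3 = 0)
F(M, g) = M + g
L(A) = -8*A
K(t) = -8*t*(4 + t) (K(t) = (t + 4)*(-8*t) = (4 + t)*(-8*t) = -8*t*(4 + t))
w(x) = 0 (w(x) = -3*0**2*x = -0*x = -3*0 = 0)
K(3)*w(1) = -8*3*(4 + 3)*0 = -8*3*7*0 = -168*0 = 0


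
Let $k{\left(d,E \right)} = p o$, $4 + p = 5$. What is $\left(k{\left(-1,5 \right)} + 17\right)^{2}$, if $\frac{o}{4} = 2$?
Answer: $625$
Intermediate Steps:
$p = 1$ ($p = -4 + 5 = 1$)
$o = 8$ ($o = 4 \cdot 2 = 8$)
$k{\left(d,E \right)} = 8$ ($k{\left(d,E \right)} = 1 \cdot 8 = 8$)
$\left(k{\left(-1,5 \right)} + 17\right)^{2} = \left(8 + 17\right)^{2} = 25^{2} = 625$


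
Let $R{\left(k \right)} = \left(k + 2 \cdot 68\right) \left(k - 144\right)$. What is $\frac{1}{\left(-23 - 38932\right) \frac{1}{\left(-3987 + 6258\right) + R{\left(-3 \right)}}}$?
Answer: $\frac{1152}{2597} \approx 0.44359$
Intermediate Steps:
$R{\left(k \right)} = \left(-144 + k\right) \left(136 + k\right)$ ($R{\left(k \right)} = \left(k + 136\right) \left(-144 + k\right) = \left(136 + k\right) \left(-144 + k\right) = \left(-144 + k\right) \left(136 + k\right)$)
$\frac{1}{\left(-23 - 38932\right) \frac{1}{\left(-3987 + 6258\right) + R{\left(-3 \right)}}} = \frac{1}{\left(-23 - 38932\right) \frac{1}{\left(-3987 + 6258\right) - \left(19560 - 9\right)}} = \frac{1}{\left(-38955\right) \frac{1}{2271 + \left(-19584 + 9 + 24\right)}} = \frac{1}{\left(-38955\right) \frac{1}{2271 - 19551}} = \frac{1}{\left(-38955\right) \frac{1}{-17280}} = \frac{1}{\left(-38955\right) \left(- \frac{1}{17280}\right)} = \frac{1}{\frac{2597}{1152}} = \frac{1152}{2597}$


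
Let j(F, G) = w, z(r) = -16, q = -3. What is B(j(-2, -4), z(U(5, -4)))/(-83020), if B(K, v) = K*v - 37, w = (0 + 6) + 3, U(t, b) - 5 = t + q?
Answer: 181/83020 ≈ 0.0021802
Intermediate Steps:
U(t, b) = 2 + t (U(t, b) = 5 + (t - 3) = 5 + (-3 + t) = 2 + t)
w = 9 (w = 6 + 3 = 9)
j(F, G) = 9
B(K, v) = -37 + K*v
B(j(-2, -4), z(U(5, -4)))/(-83020) = (-37 + 9*(-16))/(-83020) = (-37 - 144)*(-1/83020) = -181*(-1/83020) = 181/83020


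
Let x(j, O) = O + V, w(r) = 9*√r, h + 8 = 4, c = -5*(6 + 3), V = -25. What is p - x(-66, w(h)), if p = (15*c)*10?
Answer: -6725 - 18*I ≈ -6725.0 - 18.0*I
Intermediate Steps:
c = -45 (c = -5*9 = -45)
h = -4 (h = -8 + 4 = -4)
x(j, O) = -25 + O (x(j, O) = O - 25 = -25 + O)
p = -6750 (p = (15*(-45))*10 = -675*10 = -6750)
p - x(-66, w(h)) = -6750 - (-25 + 9*√(-4)) = -6750 - (-25 + 9*(2*I)) = -6750 - (-25 + 18*I) = -6750 + (25 - 18*I) = -6725 - 18*I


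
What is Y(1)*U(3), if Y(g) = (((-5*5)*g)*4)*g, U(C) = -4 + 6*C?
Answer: -1400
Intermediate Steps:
Y(g) = -100*g**2 (Y(g) = (-25*g*4)*g = (-100*g)*g = -100*g**2)
Y(1)*U(3) = (-100*1**2)*(-4 + 6*3) = (-100*1)*(-4 + 18) = -100*14 = -1400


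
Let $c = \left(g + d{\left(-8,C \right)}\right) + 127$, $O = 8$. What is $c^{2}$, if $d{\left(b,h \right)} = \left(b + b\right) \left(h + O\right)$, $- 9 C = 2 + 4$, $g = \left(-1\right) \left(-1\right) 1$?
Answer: $\frac{1024}{9} \approx 113.78$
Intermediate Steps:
$g = 1$ ($g = 1 \cdot 1 = 1$)
$C = - \frac{2}{3}$ ($C = - \frac{2 + 4}{9} = \left(- \frac{1}{9}\right) 6 = - \frac{2}{3} \approx -0.66667$)
$d{\left(b,h \right)} = 2 b \left(8 + h\right)$ ($d{\left(b,h \right)} = \left(b + b\right) \left(h + 8\right) = 2 b \left(8 + h\right)$)
$c = \frac{32}{3}$ ($c = \left(1 + 2 \left(-8\right) \left(8 - \frac{2}{3}\right)\right) + 127 = \left(1 + 2 \left(-8\right) \frac{22}{3}\right) + 127 = \left(1 - \frac{352}{3}\right) + 127 = - \frac{349}{3} + 127 = \frac{32}{3} \approx 10.667$)
$c^{2} = \left(\frac{32}{3}\right)^{2} = \frac{1024}{9}$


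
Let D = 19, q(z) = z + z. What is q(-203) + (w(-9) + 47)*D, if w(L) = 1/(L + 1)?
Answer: 3877/8 ≈ 484.63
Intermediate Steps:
q(z) = 2*z
w(L) = 1/(1 + L)
q(-203) + (w(-9) + 47)*D = 2*(-203) + (1/(1 - 9) + 47)*19 = -406 + (1/(-8) + 47)*19 = -406 + (-1/8 + 47)*19 = -406 + (375/8)*19 = -406 + 7125/8 = 3877/8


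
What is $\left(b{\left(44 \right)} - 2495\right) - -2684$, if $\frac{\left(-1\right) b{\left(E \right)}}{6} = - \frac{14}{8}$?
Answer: $\frac{399}{2} \approx 199.5$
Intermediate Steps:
$b{\left(E \right)} = \frac{21}{2}$ ($b{\left(E \right)} = - 6 \left(- \frac{14}{8}\right) = - 6 \left(\left(-14\right) \frac{1}{8}\right) = \left(-6\right) \left(- \frac{7}{4}\right) = \frac{21}{2}$)
$\left(b{\left(44 \right)} - 2495\right) - -2684 = \left(\frac{21}{2} - 2495\right) - -2684 = \left(\frac{21}{2} - 2495\right) + 2684 = - \frac{4969}{2} + 2684 = \frac{399}{2}$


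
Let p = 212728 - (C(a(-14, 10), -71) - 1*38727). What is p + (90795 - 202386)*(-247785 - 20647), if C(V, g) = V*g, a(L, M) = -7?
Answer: 29954846270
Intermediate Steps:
p = 250958 (p = 212728 - (-7*(-71) - 1*38727) = 212728 - (497 - 38727) = 212728 - 1*(-38230) = 212728 + 38230 = 250958)
p + (90795 - 202386)*(-247785 - 20647) = 250958 + (90795 - 202386)*(-247785 - 20647) = 250958 - 111591*(-268432) = 250958 + 29954595312 = 29954846270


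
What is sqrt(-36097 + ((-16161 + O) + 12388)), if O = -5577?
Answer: I*sqrt(45447) ≈ 213.18*I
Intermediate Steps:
sqrt(-36097 + ((-16161 + O) + 12388)) = sqrt(-36097 + ((-16161 - 5577) + 12388)) = sqrt(-36097 + (-21738 + 12388)) = sqrt(-36097 - 9350) = sqrt(-45447) = I*sqrt(45447)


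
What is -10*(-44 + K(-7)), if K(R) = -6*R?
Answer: 20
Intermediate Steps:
-10*(-44 + K(-7)) = -10*(-44 - 6*(-7)) = -10*(-44 + 42) = -10*(-2) = 20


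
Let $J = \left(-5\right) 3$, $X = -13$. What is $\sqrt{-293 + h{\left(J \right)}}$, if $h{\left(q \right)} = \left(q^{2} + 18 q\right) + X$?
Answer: $3 i \sqrt{39} \approx 18.735 i$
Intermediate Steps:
$J = -15$
$h{\left(q \right)} = -13 + q^{2} + 18 q$ ($h{\left(q \right)} = \left(q^{2} + 18 q\right) - 13 = -13 + q^{2} + 18 q$)
$\sqrt{-293 + h{\left(J \right)}} = \sqrt{-293 + \left(-13 + \left(-15\right)^{2} + 18 \left(-15\right)\right)} = \sqrt{-293 - 58} = \sqrt{-351} = 3 i \sqrt{39}$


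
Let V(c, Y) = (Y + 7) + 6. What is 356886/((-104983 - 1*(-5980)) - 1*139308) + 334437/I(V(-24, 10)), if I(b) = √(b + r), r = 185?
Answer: -39654/26479 + 334437*√13/52 ≈ 23188.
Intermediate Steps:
V(c, Y) = 13 + Y (V(c, Y) = (7 + Y) + 6 = 13 + Y)
I(b) = √(185 + b) (I(b) = √(b + 185) = √(185 + b))
356886/((-104983 - 1*(-5980)) - 1*139308) + 334437/I(V(-24, 10)) = 356886/((-104983 - 1*(-5980)) - 1*139308) + 334437/(√(185 + (13 + 10))) = 356886/((-104983 + 5980) - 139308) + 334437/(√(185 + 23)) = 356886/(-99003 - 139308) + 334437/(√208) = 356886/(-238311) + 334437/((4*√13)) = 356886*(-1/238311) + 334437*(√13/52) = -39654/26479 + 334437*√13/52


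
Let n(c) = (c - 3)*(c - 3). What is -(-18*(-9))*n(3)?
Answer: 0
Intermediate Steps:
n(c) = (-3 + c)² (n(c) = (-3 + c)*(-3 + c) = (-3 + c)²)
-(-18*(-9))*n(3) = -(-18*(-9))*(-3 + 3)² = -162*0² = -162*0 = -1*0 = 0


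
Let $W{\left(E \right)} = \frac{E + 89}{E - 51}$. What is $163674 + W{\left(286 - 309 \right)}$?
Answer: $\frac{6055905}{37} \approx 1.6367 \cdot 10^{5}$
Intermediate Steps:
$W{\left(E \right)} = \frac{89 + E}{-51 + E}$
$163674 + W{\left(286 - 309 \right)} = 163674 + \frac{89 + \left(286 - 309\right)}{-51 + \left(286 - 309\right)} = 163674 + \frac{89 - 23}{-51 - 23} = 163674 + \frac{1}{-74} \cdot 66 = 163674 - \frac{33}{37} = \frac{6055905}{37}$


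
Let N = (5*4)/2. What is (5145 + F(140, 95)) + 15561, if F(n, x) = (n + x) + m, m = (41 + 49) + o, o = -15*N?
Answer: 20881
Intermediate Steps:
N = 10 (N = 20*(½) = 10)
o = -150 (o = -15*10 = -150)
m = -60 (m = (41 + 49) - 150 = 90 - 150 = -60)
F(n, x) = -60 + n + x (F(n, x) = (n + x) - 60 = -60 + n + x)
(5145 + F(140, 95)) + 15561 = (5145 + (-60 + 140 + 95)) + 15561 = (5145 + 175) + 15561 = 5320 + 15561 = 20881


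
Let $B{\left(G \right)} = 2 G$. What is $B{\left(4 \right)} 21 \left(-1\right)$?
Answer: $-168$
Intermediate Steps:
$B{\left(4 \right)} 21 \left(-1\right) = 2 \cdot 4 \cdot 21 \left(-1\right) = 8 \cdot 21 \left(-1\right) = 168 \left(-1\right) = -168$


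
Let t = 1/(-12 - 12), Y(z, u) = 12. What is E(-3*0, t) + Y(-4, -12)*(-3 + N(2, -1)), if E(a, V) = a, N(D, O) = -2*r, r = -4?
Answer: 60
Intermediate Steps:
N(D, O) = 8 (N(D, O) = -2*(-4) = 8)
t = -1/24 (t = 1/(-24) = -1/24 ≈ -0.041667)
E(-3*0, t) + Y(-4, -12)*(-3 + N(2, -1)) = -3*0 + 12*(-3 + 8) = 0 + 12*5 = 0 + 60 = 60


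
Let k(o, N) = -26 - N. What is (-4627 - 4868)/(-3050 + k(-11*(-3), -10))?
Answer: 3165/1022 ≈ 3.0969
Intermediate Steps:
(-4627 - 4868)/(-3050 + k(-11*(-3), -10)) = (-4627 - 4868)/(-3050 + (-26 - 1*(-10))) = -9495/(-3050 + (-26 + 10)) = -9495/(-3050 - 16) = -9495/(-3066) = -9495*(-1/3066) = 3165/1022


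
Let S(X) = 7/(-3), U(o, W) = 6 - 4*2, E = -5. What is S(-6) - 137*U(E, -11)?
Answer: 815/3 ≈ 271.67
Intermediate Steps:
U(o, W) = -2 (U(o, W) = 6 - 8 = -2)
S(X) = -7/3 (S(X) = 7*(-⅓) = -7/3)
S(-6) - 137*U(E, -11) = -7/3 - 137*(-2) = -7/3 + 274 = 815/3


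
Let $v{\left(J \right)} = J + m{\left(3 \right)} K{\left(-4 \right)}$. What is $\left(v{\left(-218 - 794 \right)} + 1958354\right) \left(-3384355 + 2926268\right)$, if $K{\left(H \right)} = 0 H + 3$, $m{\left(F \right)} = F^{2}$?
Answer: $-896645293103$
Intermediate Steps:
$K{\left(H \right)} = 3$ ($K{\left(H \right)} = 0 + 3 = 3$)
$v{\left(J \right)} = 27 + J$ ($v{\left(J \right)} = J + 3^{2} \cdot 3 = J + 9 \cdot 3 = J + 27 = 27 + J$)
$\left(v{\left(-218 - 794 \right)} + 1958354\right) \left(-3384355 + 2926268\right) = \left(\left(27 - 1012\right) + 1958354\right) \left(-3384355 + 2926268\right) = \left(\left(27 - 1012\right) + 1958354\right) \left(-458087\right) = \left(-985 + 1958354\right) \left(-458087\right) = 1957369 \left(-458087\right) = -896645293103$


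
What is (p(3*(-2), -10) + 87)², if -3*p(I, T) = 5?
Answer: 65536/9 ≈ 7281.8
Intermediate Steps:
p(I, T) = -5/3 (p(I, T) = -⅓*5 = -5/3)
(p(3*(-2), -10) + 87)² = (-5/3 + 87)² = (256/3)² = 65536/9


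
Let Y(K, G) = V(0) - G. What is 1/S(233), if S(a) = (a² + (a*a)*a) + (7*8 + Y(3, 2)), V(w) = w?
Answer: 1/12703680 ≈ 7.8717e-8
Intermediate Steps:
Y(K, G) = -G (Y(K, G) = 0 - G = -G)
S(a) = 54 + a² + a³ (S(a) = (a² + (a*a)*a) + (7*8 - 1*2) = (a² + a²*a) + (56 - 2) = (a² + a³) + 54 = 54 + a² + a³)
1/S(233) = 1/(54 + 233² + 233³) = 1/(54 + 54289 + 12649337) = 1/12703680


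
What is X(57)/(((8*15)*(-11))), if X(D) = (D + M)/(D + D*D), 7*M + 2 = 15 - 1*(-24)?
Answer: -109/7636860 ≈ -1.4273e-5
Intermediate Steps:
M = 37/7 (M = -2/7 + (15 - 1*(-24))/7 = -2/7 + (15 + 24)/7 = -2/7 + (1/7)*39 = -2/7 + 39/7 = 37/7 ≈ 5.2857)
X(D) = (37/7 + D)/(D + D**2) (X(D) = (D + 37/7)/(D + D*D) = (37/7 + D)/(D + D**2))
X(57)/(((8*15)*(-11))) = ((37/7 + 57)/(57*(1 + 57)))/(((8*15)*(-11))) = ((1/57)*(436/7)/58)/((120*(-11))) = ((1/57)*(1/58)*(436/7))/(-1320) = (218/11571)*(-1/1320) = -109/7636860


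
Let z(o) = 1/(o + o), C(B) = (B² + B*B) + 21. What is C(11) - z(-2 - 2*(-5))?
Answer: 4207/16 ≈ 262.94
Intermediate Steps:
C(B) = 21 + 2*B² (C(B) = (B² + B²) + 21 = 2*B² + 21 = 21 + 2*B²)
z(o) = 1/(2*o)
C(11) - z(-2 - 2*(-5)) = (21 + 2*11²) - 1/(2*(-2 - 2*(-5))) = (21 + 2*121) - 1/(2*(-2 + 10)) = (21 + 242) - 1/(2*8) = 263 - 1/(2*8) = 263 - 1*1/16 = 263 - 1/16 = 4207/16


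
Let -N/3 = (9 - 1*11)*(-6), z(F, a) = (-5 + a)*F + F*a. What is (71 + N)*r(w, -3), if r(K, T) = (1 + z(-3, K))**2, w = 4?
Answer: 2240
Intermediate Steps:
z(F, a) = F*a + F*(-5 + a) (z(F, a) = F*(-5 + a) + F*a = F*a + F*(-5 + a))
r(K, T) = (16 - 6*K)**2 (r(K, T) = (1 - 3*(-5 + 2*K))**2 = (1 + (15 - 6*K))**2 = (16 - 6*K)**2)
N = -36 (N = -3*(9 - 1*11)*(-6) = -3*(9 - 11)*(-6) = -(-6)*(-6) = -3*12 = -36)
(71 + N)*r(w, -3) = (71 - 36)*(4*(-8 + 3*4)**2) = 35*(4*(-8 + 12)**2) = 35*(4*4**2) = 35*(4*16) = 35*64 = 2240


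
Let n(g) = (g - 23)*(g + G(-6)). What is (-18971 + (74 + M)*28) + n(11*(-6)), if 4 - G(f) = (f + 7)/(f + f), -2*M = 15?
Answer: -139181/12 ≈ -11598.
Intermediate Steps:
M = -15/2 (M = -½*15 = -15/2 ≈ -7.5000)
G(f) = 4 - (7 + f)/(2*f) (G(f) = 4 - (f + 7)/(f + f) = 4 - (7 + f)/(2*f))
n(g) = (-23 + g)*(49/12 + g) (n(g) = (g - 23)*(g + (7/2)*(-1 - 6)/(-6)) = (-23 + g)*(g + (7/2)*(-⅙)*(-7)) = (-23 + g)*(g + 49/12) = (-23 + g)*(49/12 + g))
(-18971 + (74 + M)*28) + n(11*(-6)) = (-18971 + (74 - 15/2)*28) + (-1127/12 + (11*(-6))² - 2497*(-6)/12) = (-18971 + (133/2)*28) + (-1127/12 + (-66)² - 227/12*(-66)) = (-18971 + 1862) + (-1127/12 + 4356 + 2497/2) = -17109 + 66127/12 = -139181/12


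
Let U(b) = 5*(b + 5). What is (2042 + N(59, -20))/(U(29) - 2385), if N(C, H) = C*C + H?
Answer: -5503/2215 ≈ -2.4844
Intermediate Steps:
U(b) = 25 + 5*b (U(b) = 5*(5 + b) = 25 + 5*b)
N(C, H) = H + C² (N(C, H) = C² + H = H + C²)
(2042 + N(59, -20))/(U(29) - 2385) = (2042 + (-20 + 59²))/((25 + 5*29) - 2385) = (2042 + (-20 + 3481))/((25 + 145) - 2385) = (2042 + 3461)/(170 - 2385) = 5503/(-2215) = 5503*(-1/2215) = -5503/2215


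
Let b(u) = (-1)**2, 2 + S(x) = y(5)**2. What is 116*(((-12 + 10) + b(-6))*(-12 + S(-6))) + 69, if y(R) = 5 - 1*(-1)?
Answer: -2483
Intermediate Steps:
y(R) = 6 (y(R) = 5 + 1 = 6)
S(x) = 34 (S(x) = -2 + 6**2 = -2 + 36 = 34)
b(u) = 1
116*(((-12 + 10) + b(-6))*(-12 + S(-6))) + 69 = 116*(((-12 + 10) + 1)*(-12 + 34)) + 69 = 116*((-2 + 1)*22) + 69 = 116*(-1*22) + 69 = 116*(-22) + 69 = -2552 + 69 = -2483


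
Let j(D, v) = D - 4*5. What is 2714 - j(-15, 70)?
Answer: 2749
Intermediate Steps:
j(D, v) = -20 + D (j(D, v) = D - 20 = -20 + D)
2714 - j(-15, 70) = 2714 - (-20 - 15) = 2714 - 1*(-35) = 2714 + 35 = 2749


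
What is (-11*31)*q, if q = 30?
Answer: -10230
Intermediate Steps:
(-11*31)*q = -11*31*30 = -341*30 = -10230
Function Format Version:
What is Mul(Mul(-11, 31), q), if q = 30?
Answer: -10230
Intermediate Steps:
Mul(Mul(-11, 31), q) = Mul(Mul(-11, 31), 30) = Mul(-341, 30) = -10230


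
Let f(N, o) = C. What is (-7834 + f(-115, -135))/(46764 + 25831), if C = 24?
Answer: -1562/14519 ≈ -0.10758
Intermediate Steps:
f(N, o) = 24
(-7834 + f(-115, -135))/(46764 + 25831) = (-7834 + 24)/(46764 + 25831) = -7810/72595 = -7810*1/72595 = -1562/14519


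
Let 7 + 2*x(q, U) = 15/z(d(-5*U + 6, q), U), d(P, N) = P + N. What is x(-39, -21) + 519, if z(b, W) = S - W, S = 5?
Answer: 26821/52 ≈ 515.79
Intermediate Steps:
d(P, N) = N + P
z(b, W) = 5 - W
x(q, U) = -7/2 + 15/(2*(5 - U)) (x(q, U) = -7/2 + (15/(5 - U))/2 = -7/2 + 15/(2*(5 - U)))
x(-39, -21) + 519 = (20 - 7*(-21))/(2*(-5 - 21)) + 519 = (½)*(20 + 147)/(-26) + 519 = (½)*(-1/26)*167 + 519 = -167/52 + 519 = 26821/52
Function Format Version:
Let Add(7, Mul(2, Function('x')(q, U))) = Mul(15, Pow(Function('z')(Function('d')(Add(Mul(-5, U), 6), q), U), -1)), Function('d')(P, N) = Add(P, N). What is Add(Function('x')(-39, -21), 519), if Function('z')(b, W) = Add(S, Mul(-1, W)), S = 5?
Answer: Rational(26821, 52) ≈ 515.79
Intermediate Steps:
Function('d')(P, N) = Add(N, P)
Function('z')(b, W) = Add(5, Mul(-1, W))
Function('x')(q, U) = Add(Rational(-7, 2), Mul(Rational(15, 2), Pow(Add(5, Mul(-1, U)), -1))) (Function('x')(q, U) = Add(Rational(-7, 2), Mul(Rational(1, 2), Mul(15, Pow(Add(5, Mul(-1, U)), -1)))) = Add(Rational(-7, 2), Mul(Rational(15, 2), Pow(Add(5, Mul(-1, U)), -1))))
Add(Function('x')(-39, -21), 519) = Add(Mul(Rational(1, 2), Pow(Add(-5, -21), -1), Add(20, Mul(-7, -21))), 519) = Add(Mul(Rational(1, 2), Pow(-26, -1), Add(20, 147)), 519) = Add(Mul(Rational(1, 2), Rational(-1, 26), 167), 519) = Add(Rational(-167, 52), 519) = Rational(26821, 52)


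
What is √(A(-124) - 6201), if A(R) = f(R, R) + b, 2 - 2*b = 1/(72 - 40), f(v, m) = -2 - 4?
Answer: I*√397185/8 ≈ 78.778*I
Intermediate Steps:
f(v, m) = -6
b = 63/64 (b = 1 - 1/(2*(72 - 40)) = 1 - ½/32 = 1 - ½*1/32 = 1 - 1/64 = 63/64 ≈ 0.98438)
A(R) = -321/64 (A(R) = -6 + 63/64 = -321/64)
√(A(-124) - 6201) = √(-321/64 - 6201) = √(-397185/64) = I*√397185/8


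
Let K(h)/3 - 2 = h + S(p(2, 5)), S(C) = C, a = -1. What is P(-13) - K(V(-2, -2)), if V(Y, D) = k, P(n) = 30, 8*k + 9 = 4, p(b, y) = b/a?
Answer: 255/8 ≈ 31.875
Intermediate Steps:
p(b, y) = -b (p(b, y) = b/(-1) = b*(-1) = -b)
k = -5/8 (k = -9/8 + (⅛)*4 = -9/8 + ½ = -5/8 ≈ -0.62500)
V(Y, D) = -5/8
K(h) = 3*h (K(h) = 6 + 3*(h - 1*2) = 6 + 3*(h - 2) = 6 + 3*(-2 + h) = 6 + (-6 + 3*h) = 3*h)
P(-13) - K(V(-2, -2)) = 30 - 3*(-5)/8 = 30 - 1*(-15/8) = 30 + 15/8 = 255/8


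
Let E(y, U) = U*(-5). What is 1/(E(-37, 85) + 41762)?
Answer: 1/41337 ≈ 2.4191e-5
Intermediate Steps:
E(y, U) = -5*U
1/(E(-37, 85) + 41762) = 1/(-5*85 + 41762) = 1/(-425 + 41762) = 1/41337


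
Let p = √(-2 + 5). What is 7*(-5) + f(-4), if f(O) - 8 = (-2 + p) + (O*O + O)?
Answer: -17 + √3 ≈ -15.268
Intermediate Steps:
p = √3 ≈ 1.7320
f(O) = 6 + O + √3 + O² (f(O) = 8 + ((-2 + √3) + (O*O + O)) = 8 + ((-2 + √3) + (O² + O)) = 8 + ((-2 + √3) + (O + O²)) = 8 + (-2 + O + √3 + O²) = 6 + O + √3 + O²)
7*(-5) + f(-4) = 7*(-5) + (6 - 4 + √3 + (-4)²) = -35 + (6 - 4 + √3 + 16) = -35 + (18 + √3) = -17 + √3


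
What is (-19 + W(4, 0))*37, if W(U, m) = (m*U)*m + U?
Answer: -555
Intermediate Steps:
W(U, m) = U + U*m² (W(U, m) = (U*m)*m + U = U*m² + U = U + U*m²)
(-19 + W(4, 0))*37 = (-19 + 4*(1 + 0²))*37 = (-19 + 4*(1 + 0))*37 = (-19 + 4*1)*37 = (-19 + 4)*37 = -15*37 = -555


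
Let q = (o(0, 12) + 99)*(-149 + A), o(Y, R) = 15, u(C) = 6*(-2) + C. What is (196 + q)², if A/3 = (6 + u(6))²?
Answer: 281904100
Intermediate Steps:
u(C) = -12 + C
A = 0 (A = 3*(6 + (-12 + 6))² = 3*(6 - 6)² = 3*0² = 3*0 = 0)
q = -16986 (q = (15 + 99)*(-149 + 0) = 114*(-149) = -16986)
(196 + q)² = (196 - 16986)² = (-16790)² = 281904100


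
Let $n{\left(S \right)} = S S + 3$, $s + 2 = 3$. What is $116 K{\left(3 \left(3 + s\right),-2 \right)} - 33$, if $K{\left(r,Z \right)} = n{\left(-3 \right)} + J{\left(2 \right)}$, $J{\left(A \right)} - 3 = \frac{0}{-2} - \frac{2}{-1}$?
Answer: $1939$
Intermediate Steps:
$s = 1$ ($s = -2 + 3 = 1$)
$n{\left(S \right)} = 3 + S^{2}$ ($n{\left(S \right)} = S^{2} + 3 = 3 + S^{2}$)
$J{\left(A \right)} = 5$ ($J{\left(A \right)} = 3 + \left(\frac{0}{-2} - \frac{2}{-1}\right) = 3 + \left(0 \left(- \frac{1}{2}\right) - -2\right) = 3 + \left(0 + 2\right) = 3 + 2 = 5$)
$K{\left(r,Z \right)} = 17$ ($K{\left(r,Z \right)} = \left(3 + \left(-3\right)^{2}\right) + 5 = \left(3 + 9\right) + 5 = 12 + 5 = 17$)
$116 K{\left(3 \left(3 + s\right),-2 \right)} - 33 = 116 \cdot 17 - 33 = 1972 - 33 = 1939$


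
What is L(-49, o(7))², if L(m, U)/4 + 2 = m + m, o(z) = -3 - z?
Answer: 160000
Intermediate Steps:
L(m, U) = -8 + 8*m (L(m, U) = -8 + 4*(m + m) = -8 + 4*(2*m) = -8 + 8*m)
L(-49, o(7))² = (-8 + 8*(-49))² = (-8 - 392)² = (-400)² = 160000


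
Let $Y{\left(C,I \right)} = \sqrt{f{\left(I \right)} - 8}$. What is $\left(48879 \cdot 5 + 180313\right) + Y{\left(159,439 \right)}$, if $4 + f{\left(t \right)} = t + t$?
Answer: $424708 + \sqrt{866} \approx 4.2474 \cdot 10^{5}$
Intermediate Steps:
$f{\left(t \right)} = -4 + 2 t$ ($f{\left(t \right)} = -4 + \left(t + t\right) = -4 + 2 t$)
$Y{\left(C,I \right)} = \sqrt{-12 + 2 I}$ ($Y{\left(C,I \right)} = \sqrt{\left(-4 + 2 I\right) - 8} = \sqrt{-12 + 2 I}$)
$\left(48879 \cdot 5 + 180313\right) + Y{\left(159,439 \right)} = \left(48879 \cdot 5 + 180313\right) + \sqrt{-12 + 2 \cdot 439} = \left(244395 + 180313\right) + \sqrt{-12 + 878} = 424708 + \sqrt{866}$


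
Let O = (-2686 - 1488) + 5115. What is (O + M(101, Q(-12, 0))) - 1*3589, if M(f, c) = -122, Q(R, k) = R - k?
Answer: -2770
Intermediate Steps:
O = 941 (O = -4174 + 5115 = 941)
(O + M(101, Q(-12, 0))) - 1*3589 = (941 - 122) - 1*3589 = 819 - 3589 = -2770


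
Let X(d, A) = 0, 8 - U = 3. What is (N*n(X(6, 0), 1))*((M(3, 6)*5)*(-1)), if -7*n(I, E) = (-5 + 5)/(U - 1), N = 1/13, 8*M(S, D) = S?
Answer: 0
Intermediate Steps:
U = 5 (U = 8 - 1*3 = 8 - 3 = 5)
M(S, D) = S/8
N = 1/13 ≈ 0.076923
n(I, E) = 0 (n(I, E) = -(-5 + 5)/(7*(5 - 1)) = -0/4 = -⅐*0 = 0)
(N*n(X(6, 0), 1))*((M(3, 6)*5)*(-1)) = ((1/13)*0)*((((⅛)*3)*5)*(-1)) = 0*(((3/8)*5)*(-1)) = 0*((15/8)*(-1)) = 0*(-15/8) = 0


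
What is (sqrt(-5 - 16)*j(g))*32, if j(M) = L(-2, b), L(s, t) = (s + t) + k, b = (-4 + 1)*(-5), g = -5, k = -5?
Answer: 256*I*sqrt(21) ≈ 1173.1*I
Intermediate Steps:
b = 15 (b = -3*(-5) = 15)
L(s, t) = -5 + s + t (L(s, t) = (s + t) - 5 = -5 + s + t)
j(M) = 8 (j(M) = -5 - 2 + 15 = 8)
(sqrt(-5 - 16)*j(g))*32 = (sqrt(-5 - 16)*8)*32 = (sqrt(-21)*8)*32 = ((I*sqrt(21))*8)*32 = (8*I*sqrt(21))*32 = 256*I*sqrt(21)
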